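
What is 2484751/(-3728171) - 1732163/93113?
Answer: -6689162483736/347141186323 ≈ -19.269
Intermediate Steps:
2484751/(-3728171) - 1732163/93113 = 2484751*(-1/3728171) - 1732163*1/93113 = -2484751/3728171 - 1732163/93113 = -6689162483736/347141186323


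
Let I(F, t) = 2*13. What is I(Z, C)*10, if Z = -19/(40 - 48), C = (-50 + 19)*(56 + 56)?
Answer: 260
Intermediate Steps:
C = -3472 (C = -31*112 = -3472)
Z = 19/8 (Z = -19/(-8) = -19*(-1/8) = 19/8 ≈ 2.3750)
I(F, t) = 26
I(Z, C)*10 = 26*10 = 260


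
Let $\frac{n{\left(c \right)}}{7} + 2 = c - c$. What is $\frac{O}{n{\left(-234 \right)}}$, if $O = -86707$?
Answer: $\frac{86707}{14} \approx 6193.4$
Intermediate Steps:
$n{\left(c \right)} = -14$ ($n{\left(c \right)} = -14 + 7 \left(c - c\right) = -14 + 7 \cdot 0 = -14 + 0 = -14$)
$\frac{O}{n{\left(-234 \right)}} = - \frac{86707}{-14} = \left(-86707\right) \left(- \frac{1}{14}\right) = \frac{86707}{14}$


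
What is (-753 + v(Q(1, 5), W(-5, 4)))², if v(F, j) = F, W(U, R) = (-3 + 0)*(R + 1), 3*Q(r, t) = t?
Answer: 5080516/9 ≈ 5.6450e+5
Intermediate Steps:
Q(r, t) = t/3
W(U, R) = -3 - 3*R (W(U, R) = -3*(1 + R) = -3 - 3*R)
(-753 + v(Q(1, 5), W(-5, 4)))² = (-753 + (⅓)*5)² = (-753 + 5/3)² = (-2254/3)² = 5080516/9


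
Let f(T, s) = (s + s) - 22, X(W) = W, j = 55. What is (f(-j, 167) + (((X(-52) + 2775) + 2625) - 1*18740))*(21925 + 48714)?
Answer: -923958120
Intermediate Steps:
f(T, s) = -22 + 2*s (f(T, s) = 2*s - 22 = -22 + 2*s)
(f(-j, 167) + (((X(-52) + 2775) + 2625) - 1*18740))*(21925 + 48714) = ((-22 + 2*167) + (((-52 + 2775) + 2625) - 1*18740))*(21925 + 48714) = ((-22 + 334) + ((2723 + 2625) - 18740))*70639 = (312 + (5348 - 18740))*70639 = (312 - 13392)*70639 = -13080*70639 = -923958120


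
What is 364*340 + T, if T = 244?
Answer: 124004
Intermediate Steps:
364*340 + T = 364*340 + 244 = 123760 + 244 = 124004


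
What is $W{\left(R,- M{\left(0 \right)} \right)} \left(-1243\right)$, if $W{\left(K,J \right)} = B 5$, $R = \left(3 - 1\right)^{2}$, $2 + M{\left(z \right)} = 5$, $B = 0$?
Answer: $0$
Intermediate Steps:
$M{\left(z \right)} = 3$ ($M{\left(z \right)} = -2 + 5 = 3$)
$R = 4$ ($R = 2^{2} = 4$)
$W{\left(K,J \right)} = 0$ ($W{\left(K,J \right)} = 0 \cdot 5 = 0$)
$W{\left(R,- M{\left(0 \right)} \right)} \left(-1243\right) = 0 \left(-1243\right) = 0$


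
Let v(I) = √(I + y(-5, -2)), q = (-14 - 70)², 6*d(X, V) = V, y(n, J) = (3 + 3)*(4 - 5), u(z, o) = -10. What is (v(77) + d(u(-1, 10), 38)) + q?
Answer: 21187/3 + √71 ≈ 7070.8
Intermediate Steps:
y(n, J) = -6 (y(n, J) = 6*(-1) = -6)
d(X, V) = V/6
q = 7056 (q = (-84)² = 7056)
v(I) = √(-6 + I) (v(I) = √(I - 6) = √(-6 + I))
(v(77) + d(u(-1, 10), 38)) + q = (√(-6 + 77) + (⅙)*38) + 7056 = (√71 + 19/3) + 7056 = (19/3 + √71) + 7056 = 21187/3 + √71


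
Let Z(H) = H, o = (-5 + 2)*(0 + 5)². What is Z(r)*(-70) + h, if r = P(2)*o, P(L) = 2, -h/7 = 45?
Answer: 10185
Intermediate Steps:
h = -315 (h = -7*45 = -315)
o = -75 (o = -3*5² = -3*25 = -75)
r = -150 (r = 2*(-75) = -150)
Z(r)*(-70) + h = -150*(-70) - 315 = 10500 - 315 = 10185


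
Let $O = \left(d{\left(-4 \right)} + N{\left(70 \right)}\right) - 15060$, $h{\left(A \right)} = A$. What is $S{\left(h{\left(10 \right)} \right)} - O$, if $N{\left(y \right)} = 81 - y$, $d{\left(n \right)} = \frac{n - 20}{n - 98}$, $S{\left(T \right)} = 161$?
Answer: $\frac{258566}{17} \approx 15210.0$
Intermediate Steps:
$d{\left(n \right)} = \frac{-20 + n}{-98 + n}$
$O = - \frac{255829}{17}$ ($O = \left(\frac{-20 - 4}{-98 - 4} + \left(81 - 70\right)\right) - 15060 = \left(\frac{1}{-102} \left(-24\right) + \left(81 - 70\right)\right) - 15060 = \left(\left(- \frac{1}{102}\right) \left(-24\right) + 11\right) - 15060 = \left(\frac{4}{17} + 11\right) - 15060 = \frac{191}{17} - 15060 = - \frac{255829}{17} \approx -15049.0$)
$S{\left(h{\left(10 \right)} \right)} - O = 161 - - \frac{255829}{17} = 161 + \frac{255829}{17} = \frac{258566}{17}$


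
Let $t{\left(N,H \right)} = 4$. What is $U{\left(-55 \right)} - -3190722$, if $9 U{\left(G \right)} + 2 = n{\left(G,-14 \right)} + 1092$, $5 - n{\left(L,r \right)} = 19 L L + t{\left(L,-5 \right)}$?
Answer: $\frac{28660114}{9} \approx 3.1845 \cdot 10^{6}$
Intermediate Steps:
$n{\left(L,r \right)} = 1 - 19 L^{2}$ ($n{\left(L,r \right)} = 5 - \left(19 L L + 4\right) = 5 - \left(19 L^{2} + 4\right) = 5 - \left(4 + 19 L^{2}\right) = 1 - 19 L^{2}$)
$U{\left(G \right)} = \frac{1091}{9} - \frac{19 G^{2}}{9}$ ($U{\left(G \right)} = - \frac{2}{9} + \frac{\left(1 - 19 G^{2}\right) + 1092}{9} = - \frac{2}{9} + \frac{1093 - 19 G^{2}}{9} = - \frac{2}{9} - \left(- \frac{1093}{9} + \frac{19 G^{2}}{9}\right) = \frac{1091}{9} - \frac{19 G^{2}}{9}$)
$U{\left(-55 \right)} - -3190722 = \left(\frac{1091}{9} - \frac{19 \left(-55\right)^{2}}{9}\right) - -3190722 = \left(\frac{1091}{9} - \frac{57475}{9}\right) + 3190722 = - \frac{56384}{9} + 3190722 = \frac{28660114}{9}$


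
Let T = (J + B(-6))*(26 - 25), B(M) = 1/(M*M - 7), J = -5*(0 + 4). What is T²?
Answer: 335241/841 ≈ 398.62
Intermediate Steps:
J = -20 (J = -5*4 = -20)
B(M) = 1/(-7 + M²) (B(M) = 1/(M² - 7) = 1/(-7 + M²))
T = -579/29 (T = (-20 + 1/(-7 + (-6)²))*(26 - 25) = (-20 + 1/(-7 + 36))*1 = (-20 + 1/29)*1 = -579/29*1 = -579/29 ≈ -19.966)
T² = (-579/29)² = 335241/841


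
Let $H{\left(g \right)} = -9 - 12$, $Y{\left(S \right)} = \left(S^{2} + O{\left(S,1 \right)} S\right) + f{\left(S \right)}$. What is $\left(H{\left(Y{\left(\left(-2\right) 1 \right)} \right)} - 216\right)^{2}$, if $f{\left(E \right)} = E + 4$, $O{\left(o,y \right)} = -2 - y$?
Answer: $56169$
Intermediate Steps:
$f{\left(E \right)} = 4 + E$
$Y{\left(S \right)} = 4 + S^{2} - 2 S$ ($Y{\left(S \right)} = \left(S^{2} + \left(-2 - 1\right) S\right) + \left(4 + S\right) = \left(S^{2} - 3 S\right) + \left(4 + S\right) = 4 + S^{2} - 2 S$)
$H{\left(g \right)} = -21$ ($H{\left(g \right)} = -9 - 12 = -21$)
$\left(H{\left(Y{\left(\left(-2\right) 1 \right)} \right)} - 216\right)^{2} = \left(-21 - 216\right)^{2} = \left(-237\right)^{2} = 56169$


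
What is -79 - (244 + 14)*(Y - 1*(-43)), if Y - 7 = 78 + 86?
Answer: -55291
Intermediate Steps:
Y = 171 (Y = 7 + (78 + 86) = 7 + 164 = 171)
-79 - (244 + 14)*(Y - 1*(-43)) = -79 - (244 + 14)*(171 - 1*(-43)) = -79 - 258*(171 + 43) = -79 - 258*214 = -79 - 1*55212 = -79 - 55212 = -55291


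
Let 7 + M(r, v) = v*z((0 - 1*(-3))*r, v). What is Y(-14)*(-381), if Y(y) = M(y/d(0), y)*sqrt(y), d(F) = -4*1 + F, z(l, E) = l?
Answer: 58674*I*sqrt(14) ≈ 2.1954e+5*I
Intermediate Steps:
d(F) = -4 + F
M(r, v) = -7 + 3*r*v (M(r, v) = -7 + v*((0 - 1*(-3))*r) = -7 + v*((0 + 3)*r) = -7 + v*(3*r) = -7 + 3*r*v)
Y(y) = sqrt(y)*(-7 - 3*y**2/4) (Y(y) = (-7 + 3*(y/(-4 + 0))*y)*sqrt(y) = (-7 + 3*(y/(-4))*y)*sqrt(y) = (-7 + 3*(y*(-1/4))*y)*sqrt(y) = (-7 + 3*(-y/4)*y)*sqrt(y) = (-7 - 3*y**2/4)*sqrt(y) = sqrt(y)*(-7 - 3*y**2/4))
Y(-14)*(-381) = (sqrt(-14)*(-28 - 3*(-14)**2)/4)*(-381) = ((I*sqrt(14))*(-28 - 3*196)/4)*(-381) = ((I*sqrt(14))*(-28 - 588)/4)*(-381) = ((1/4)*(I*sqrt(14))*(-616))*(-381) = -154*I*sqrt(14)*(-381) = 58674*I*sqrt(14)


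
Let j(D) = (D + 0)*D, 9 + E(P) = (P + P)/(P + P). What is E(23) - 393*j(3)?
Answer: -3545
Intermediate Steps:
E(P) = -8 (E(P) = -9 + (P + P)/(P + P) = -9 + (2*P)/((2*P)) = -9 + (2*P)*(1/(2*P)) = -9 + 1 = -8)
j(D) = D² (j(D) = D*D = D²)
E(23) - 393*j(3) = -8 - 393*3² = -8 - 393*9 = -8 - 3537 = -3545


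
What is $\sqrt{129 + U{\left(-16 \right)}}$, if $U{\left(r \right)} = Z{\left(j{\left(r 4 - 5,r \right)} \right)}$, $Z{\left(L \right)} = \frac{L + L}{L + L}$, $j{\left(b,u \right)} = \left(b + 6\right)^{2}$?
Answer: $\sqrt{130} \approx 11.402$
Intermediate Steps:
$j{\left(b,u \right)} = \left(6 + b\right)^{2}$
$Z{\left(L \right)} = 1$ ($Z{\left(L \right)} = \frac{2 L}{2 L} = 2 L \frac{1}{2 L} = 1$)
$U{\left(r \right)} = 1$
$\sqrt{129 + U{\left(-16 \right)}} = \sqrt{129 + 1} = \sqrt{130}$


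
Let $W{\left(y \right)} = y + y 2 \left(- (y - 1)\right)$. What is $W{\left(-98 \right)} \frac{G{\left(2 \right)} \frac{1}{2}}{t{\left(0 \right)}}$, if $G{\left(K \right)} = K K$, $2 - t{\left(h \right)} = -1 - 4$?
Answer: $-5572$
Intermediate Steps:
$t{\left(h \right)} = 7$ ($t{\left(h \right)} = 2 - \left(-1 - 4\right) = 2 - -5 = 2 + 5 = 7$)
$G{\left(K \right)} = K^{2}$
$W{\left(y \right)} = y + 2 y \left(1 - y\right)$ ($W{\left(y \right)} = y + 2 y \left(- (-1 + y)\right) = y + 2 y \left(1 - y\right)$)
$W{\left(-98 \right)} \frac{G{\left(2 \right)} \frac{1}{2}}{t{\left(0 \right)}} = - 98 \left(3 - -196\right) \frac{2^{2} \cdot \frac{1}{2}}{7} = - 98 \left(3 + 196\right) 4 \cdot \frac{1}{2} \cdot \frac{1}{7} = \left(-98\right) 199 \cdot 2 \cdot \frac{1}{7} = \left(-19502\right) \frac{2}{7} = -5572$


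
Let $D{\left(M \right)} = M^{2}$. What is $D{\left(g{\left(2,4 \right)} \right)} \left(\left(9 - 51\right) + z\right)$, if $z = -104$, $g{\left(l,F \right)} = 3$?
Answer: $-1314$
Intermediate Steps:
$D{\left(g{\left(2,4 \right)} \right)} \left(\left(9 - 51\right) + z\right) = 3^{2} \left(\left(9 - 51\right) - 104\right) = 9 \left(-42 - 104\right) = 9 \left(-146\right) = -1314$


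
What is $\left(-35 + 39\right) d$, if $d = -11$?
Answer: $-44$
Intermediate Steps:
$\left(-35 + 39\right) d = \left(-35 + 39\right) \left(-11\right) = 4 \left(-11\right) = -44$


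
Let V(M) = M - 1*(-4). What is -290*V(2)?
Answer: -1740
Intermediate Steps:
V(M) = 4 + M (V(M) = M + 4 = 4 + M)
-290*V(2) = -290*(4 + 2) = -290*6 = -1740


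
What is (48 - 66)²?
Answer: 324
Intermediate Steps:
(48 - 66)² = (-18)² = 324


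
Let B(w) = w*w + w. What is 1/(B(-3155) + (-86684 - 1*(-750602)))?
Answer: 1/10614788 ≈ 9.4208e-8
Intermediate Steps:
B(w) = w + w² (B(w) = w² + w = w + w²)
1/(B(-3155) + (-86684 - 1*(-750602))) = 1/(-3155*(1 - 3155) + (-86684 - 1*(-750602))) = 1/(-3155*(-3154) + (-86684 + 750602)) = 1/(9950870 + 663918) = 1/10614788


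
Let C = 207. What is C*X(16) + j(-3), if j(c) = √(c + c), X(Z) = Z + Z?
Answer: 6624 + I*√6 ≈ 6624.0 + 2.4495*I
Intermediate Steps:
X(Z) = 2*Z
j(c) = √2*√c (j(c) = √(2*c) = √2*√c)
C*X(16) + j(-3) = 207*(2*16) + √2*√(-3) = 207*32 + √2*(I*√3) = 6624 + I*√6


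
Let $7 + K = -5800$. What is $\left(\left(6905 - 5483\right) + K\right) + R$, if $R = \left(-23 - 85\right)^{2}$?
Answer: $7279$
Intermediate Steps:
$K = -5807$ ($K = -7 - 5800 = -5807$)
$R = 11664$ ($R = \left(-108\right)^{2} = 11664$)
$\left(\left(6905 - 5483\right) + K\right) + R = \left(\left(6905 - 5483\right) - 5807\right) + 11664 = \left(1422 - 5807\right) + 11664 = -4385 + 11664 = 7279$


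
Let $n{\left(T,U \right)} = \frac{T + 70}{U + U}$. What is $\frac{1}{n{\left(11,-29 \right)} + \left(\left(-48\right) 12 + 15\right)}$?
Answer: $- \frac{58}{32619} \approx -0.0017781$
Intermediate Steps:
$n{\left(T,U \right)} = \frac{70 + T}{2 U}$
$\frac{1}{n{\left(11,-29 \right)} + \left(\left(-48\right) 12 + 15\right)} = \frac{1}{\frac{70 + 11}{2 \left(-29\right)} + \left(\left(-48\right) 12 + 15\right)} = \frac{1}{\frac{1}{2} \left(- \frac{1}{29}\right) 81 + \left(-576 + 15\right)} = \frac{1}{- \frac{81}{58} - 561} = \frac{1}{- \frac{32619}{58}} = - \frac{58}{32619}$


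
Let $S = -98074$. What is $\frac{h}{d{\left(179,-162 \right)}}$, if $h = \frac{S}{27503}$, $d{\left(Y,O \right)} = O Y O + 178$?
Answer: $- \frac{49037}{64602539281} \approx -7.5906 \cdot 10^{-7}$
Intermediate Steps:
$d{\left(Y,O \right)} = 178 + Y O^{2}$ ($d{\left(Y,O \right)} = Y O^{2} + 178 = 178 + Y O^{2}$)
$h = - \frac{98074}{27503} \approx -3.5659$
$\frac{h}{d{\left(179,-162 \right)}} = - \frac{98074}{27503 \left(178 + 179 \left(-162\right)^{2}\right)} = - \frac{98074}{27503 \left(178 + 179 \cdot 26244\right)} = - \frac{98074}{27503 \left(178 + 4697676\right)} = - \frac{98074}{27503 \cdot 4697854} = \left(- \frac{98074}{27503}\right) \frac{1}{4697854} = - \frac{49037}{64602539281}$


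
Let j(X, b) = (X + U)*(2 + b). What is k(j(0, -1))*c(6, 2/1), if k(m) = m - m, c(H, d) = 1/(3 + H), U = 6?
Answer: 0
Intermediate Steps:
j(X, b) = (2 + b)*(6 + X) (j(X, b) = (X + 6)*(2 + b) = (6 + X)*(2 + b) = (2 + b)*(6 + X))
k(m) = 0
k(j(0, -1))*c(6, 2/1) = 0/(3 + 6) = 0/9 = 0*(1/9) = 0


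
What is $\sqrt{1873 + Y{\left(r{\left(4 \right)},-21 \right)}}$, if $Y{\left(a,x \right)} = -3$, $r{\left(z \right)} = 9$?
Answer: $\sqrt{1870} \approx 43.243$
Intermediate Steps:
$\sqrt{1873 + Y{\left(r{\left(4 \right)},-21 \right)}} = \sqrt{1873 - 3} = \sqrt{1870}$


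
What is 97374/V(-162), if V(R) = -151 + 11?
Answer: -48687/70 ≈ -695.53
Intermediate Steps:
V(R) = -140
97374/V(-162) = 97374/(-140) = 97374*(-1/140) = -48687/70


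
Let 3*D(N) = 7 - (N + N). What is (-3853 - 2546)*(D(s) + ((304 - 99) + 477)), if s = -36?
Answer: -4532625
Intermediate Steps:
D(N) = 7/3 - 2*N/3 (D(N) = (7 - (N + N))/3 = (7 - 2*N)/3 = 7/3 - 2*N/3)
(-3853 - 2546)*(D(s) + ((304 - 99) + 477)) = (-3853 - 2546)*((7/3 - ⅔*(-36)) + ((304 - 99) + 477)) = -6399*((7/3 + 24) + (205 + 477)) = -6399*(79/3 + 682) = -6399*2125/3 = -4532625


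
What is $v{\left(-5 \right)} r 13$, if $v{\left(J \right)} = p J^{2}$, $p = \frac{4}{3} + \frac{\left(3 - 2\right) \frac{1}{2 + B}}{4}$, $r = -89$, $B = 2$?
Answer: $- \frac{1937975}{48} \approx -40375.0$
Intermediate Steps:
$p = \frac{67}{48}$ ($p = \frac{4}{3} + \frac{\left(3 - 2\right) \frac{1}{2 + 2}}{4} = 4 \cdot \frac{1}{3} + 1 \cdot \frac{1}{4} \cdot \frac{1}{4} = \frac{4}{3} + 1 \cdot \frac{1}{4} \cdot \frac{1}{4} = \frac{4}{3} + \frac{1}{4} \cdot \frac{1}{4} = \frac{4}{3} + \frac{1}{16} = \frac{67}{48} \approx 1.3958$)
$v{\left(J \right)} = \frac{67 J^{2}}{48}$
$v{\left(-5 \right)} r 13 = \frac{67 \left(-5\right)^{2}}{48} \left(-89\right) 13 = \frac{67}{48} \cdot 25 \left(-89\right) 13 = \frac{1675}{48} \left(-89\right) 13 = \left(- \frac{149075}{48}\right) 13 = - \frac{1937975}{48}$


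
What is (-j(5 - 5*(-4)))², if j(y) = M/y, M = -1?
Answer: 1/625 ≈ 0.0016000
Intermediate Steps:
j(y) = -1/y
(-j(5 - 5*(-4)))² = (-(-1)/(5 - 5*(-4)))² = (-(-1)/(5 + 20))² = (-(-1)/25)² = (-1*(-1/25))² = (1/25)² = 1/625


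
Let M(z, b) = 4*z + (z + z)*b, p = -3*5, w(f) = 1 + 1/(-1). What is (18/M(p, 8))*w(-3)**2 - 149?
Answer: -149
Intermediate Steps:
w(f) = 0 (w(f) = 1 - 1 = 0)
p = -15
M(z, b) = 4*z + 2*b*z (M(z, b) = 4*z + (2*z)*b = 4*z + 2*b*z)
(18/M(p, 8))*w(-3)**2 - 149 = (18/((2*(-15)*(2 + 8))))*0**2 - 149 = (18/((2*(-15)*10)))*0 - 149 = (18/(-300))*0 - 149 = (18*(-1/300))*0 - 149 = -3/50*0 - 149 = 0 - 149 = -149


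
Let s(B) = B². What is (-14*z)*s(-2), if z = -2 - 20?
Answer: 1232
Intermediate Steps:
z = -22
(-14*z)*s(-2) = -14*(-22)*(-2)² = 308*4 = 1232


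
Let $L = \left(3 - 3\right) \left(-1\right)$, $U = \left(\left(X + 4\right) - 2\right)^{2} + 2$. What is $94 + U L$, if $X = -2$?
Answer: $94$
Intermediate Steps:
$U = 2$ ($U = \left(\left(-2 + 4\right) - 2\right)^{2} + 2 = \left(2 - 2\right)^{2} + 2 = 0^{2} + 2 = 0 + 2 = 2$)
$L = 0$ ($L = 0 \left(-1\right) = 0$)
$94 + U L = 94 + 2 \cdot 0 = 94 + 0 = 94$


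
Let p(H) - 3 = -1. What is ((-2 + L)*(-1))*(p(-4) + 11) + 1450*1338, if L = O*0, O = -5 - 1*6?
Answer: 1940126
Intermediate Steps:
O = -11 (O = -5 - 6 = -11)
p(H) = 2 (p(H) = 3 - 1 = 2)
L = 0 (L = -11*0 = 0)
((-2 + L)*(-1))*(p(-4) + 11) + 1450*1338 = ((-2 + 0)*(-1))*(2 + 11) + 1450*1338 = -2*(-1)*13 + 1940100 = 2*13 + 1940100 = 26 + 1940100 = 1940126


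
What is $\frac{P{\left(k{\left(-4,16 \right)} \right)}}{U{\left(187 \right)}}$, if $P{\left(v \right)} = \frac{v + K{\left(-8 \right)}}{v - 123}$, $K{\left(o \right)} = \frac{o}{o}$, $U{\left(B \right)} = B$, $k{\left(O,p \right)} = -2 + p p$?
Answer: $\frac{15}{1441} \approx 0.010409$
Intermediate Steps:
$k{\left(O,p \right)} = -2 + p^{2}$
$K{\left(o \right)} = 1$
$P{\left(v \right)} = \frac{1 + v}{-123 + v}$ ($P{\left(v \right)} = \frac{v + 1}{v - 123} = \frac{1 + v}{-123 + v}$)
$\frac{P{\left(k{\left(-4,16 \right)} \right)}}{U{\left(187 \right)}} = \frac{\frac{1}{-123 - \left(2 - 16^{2}\right)} \left(1 - \left(2 - 16^{2}\right)\right)}{187} = \frac{1 + \left(-2 + 256\right)}{-123 + \left(-2 + 256\right)} \frac{1}{187} = \frac{1 + 254}{-123 + 254} \cdot \frac{1}{187} = \frac{1}{131} \cdot 255 \cdot \frac{1}{187} = \frac{255}{131} \cdot \frac{1}{187} = \frac{15}{1441}$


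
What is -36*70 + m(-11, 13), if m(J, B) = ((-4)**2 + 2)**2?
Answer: -2196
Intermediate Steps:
m(J, B) = 324 (m(J, B) = (16 + 2)**2 = 18**2 = 324)
-36*70 + m(-11, 13) = -36*70 + 324 = -2520 + 324 = -2196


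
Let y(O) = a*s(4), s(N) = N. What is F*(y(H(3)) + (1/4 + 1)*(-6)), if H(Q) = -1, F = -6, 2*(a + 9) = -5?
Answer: 321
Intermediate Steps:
a = -23/2 (a = -9 + (½)*(-5) = -9 - 5/2 = -23/2 ≈ -11.500)
y(O) = -46 (y(O) = -23/2*4 = -46)
F*(y(H(3)) + (1/4 + 1)*(-6)) = -6*(-46 + (1/4 + 1)*(-6)) = -6*(-46 + (¼ + 1)*(-6)) = -6*(-46 + (5/4)*(-6)) = -6*(-46 - 15/2) = -6*(-107/2) = 321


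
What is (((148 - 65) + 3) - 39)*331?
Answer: 15557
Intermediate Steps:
(((148 - 65) + 3) - 39)*331 = ((83 + 3) - 39)*331 = (86 - 39)*331 = 47*331 = 15557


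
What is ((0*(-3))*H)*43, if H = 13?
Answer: 0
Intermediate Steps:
((0*(-3))*H)*43 = ((0*(-3))*13)*43 = (0*13)*43 = 0*43 = 0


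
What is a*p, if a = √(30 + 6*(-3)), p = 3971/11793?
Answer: 7942*√3/11793 ≈ 1.1665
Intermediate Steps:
p = 3971/11793 (p = 3971*(1/11793) = 3971/11793 ≈ 0.33673)
a = 2*√3 (a = √(30 - 18) = √12 = 2*√3 ≈ 3.4641)
a*p = (2*√3)*(3971/11793) = 7942*√3/11793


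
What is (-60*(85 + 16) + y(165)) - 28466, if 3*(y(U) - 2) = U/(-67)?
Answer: -2313163/67 ≈ -34525.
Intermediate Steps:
y(U) = 2 - U/201 (y(U) = 2 + (U/(-67))/3 = 2 + (U*(-1/67))/3 = 2 + (-U/67)/3 = 2 - U/201)
(-60*(85 + 16) + y(165)) - 28466 = (-60*(85 + 16) + (2 - 1/201*165)) - 28466 = (-60*101 + (2 - 55/67)) - 28466 = (-6060 + 79/67) - 28466 = -405941/67 - 28466 = -2313163/67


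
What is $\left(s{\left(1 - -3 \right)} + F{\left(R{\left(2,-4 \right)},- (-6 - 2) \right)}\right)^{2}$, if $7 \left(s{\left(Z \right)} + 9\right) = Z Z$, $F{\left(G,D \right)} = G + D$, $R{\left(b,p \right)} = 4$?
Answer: $\frac{1369}{49} \approx 27.939$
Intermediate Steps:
$F{\left(G,D \right)} = D + G$
$s{\left(Z \right)} = -9 + \frac{Z^{2}}{7}$ ($s{\left(Z \right)} = -9 + \frac{Z Z}{7} = -9 + \frac{Z^{2}}{7}$)
$\left(s{\left(1 - -3 \right)} + F{\left(R{\left(2,-4 \right)},- (-6 - 2) \right)}\right)^{2} = \left(\left(-9 + \frac{\left(1 - -3\right)^{2}}{7}\right) + \left(- (-6 - 2) + 4\right)\right)^{2} = \left(\left(-9 + \frac{\left(1 + 3\right)^{2}}{7}\right) + \left(- (-6 - 2) + 4\right)\right)^{2} = \left(\left(-9 + \frac{4^{2}}{7}\right) + \left(\left(-1\right) \left(-8\right) + 4\right)\right)^{2} = \left(\left(-9 + \frac{1}{7} \cdot 16\right) + \left(8 + 4\right)\right)^{2} = \left(\left(-9 + \frac{16}{7}\right) + 12\right)^{2} = \left(- \frac{47}{7} + 12\right)^{2} = \left(\frac{37}{7}\right)^{2} = \frac{1369}{49}$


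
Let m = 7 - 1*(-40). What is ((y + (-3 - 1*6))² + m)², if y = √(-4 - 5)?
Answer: 11245 - 12852*I ≈ 11245.0 - 12852.0*I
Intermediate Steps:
y = 3*I (y = √(-9) = 3*I ≈ 3.0*I)
m = 47 (m = 7 + 40 = 47)
((y + (-3 - 1*6))² + m)² = ((3*I + (-3 - 1*6))² + 47)² = ((3*I + (-3 - 6))² + 47)² = ((3*I - 9)² + 47)² = ((-9 + 3*I)² + 47)² = (47 + (-9 + 3*I)²)²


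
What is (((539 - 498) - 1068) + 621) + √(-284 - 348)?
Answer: -406 + 2*I*√158 ≈ -406.0 + 25.14*I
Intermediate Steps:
(((539 - 498) - 1068) + 621) + √(-284 - 348) = ((41 - 1068) + 621) + √(-632) = (-1027 + 621) + 2*I*√158 = -406 + 2*I*√158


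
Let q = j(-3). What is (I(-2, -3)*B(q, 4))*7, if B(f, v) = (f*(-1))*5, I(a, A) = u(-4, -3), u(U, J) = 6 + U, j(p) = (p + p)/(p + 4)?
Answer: 420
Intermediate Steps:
j(p) = 2*p/(4 + p) (j(p) = (2*p)/(4 + p) = 2*p/(4 + p))
q = -6 (q = 2*(-3)/(4 - 3) = 2*(-3)/1 = 2*(-3)*1 = -6)
I(a, A) = 2 (I(a, A) = 6 - 4 = 2)
B(f, v) = -5*f (B(f, v) = -f*5 = -5*f)
(I(-2, -3)*B(q, 4))*7 = (2*(-5*(-6)))*7 = (2*30)*7 = 60*7 = 420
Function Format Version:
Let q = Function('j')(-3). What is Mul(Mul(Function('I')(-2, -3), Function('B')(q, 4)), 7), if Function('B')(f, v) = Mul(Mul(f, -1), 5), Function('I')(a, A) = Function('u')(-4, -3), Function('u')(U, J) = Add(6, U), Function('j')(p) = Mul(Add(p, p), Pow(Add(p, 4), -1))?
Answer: 420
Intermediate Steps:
Function('j')(p) = Mul(2, p, Pow(Add(4, p), -1)) (Function('j')(p) = Mul(Mul(2, p), Pow(Add(4, p), -1)) = Mul(2, p, Pow(Add(4, p), -1)))
q = -6 (q = Mul(2, -3, Pow(Add(4, -3), -1)) = Mul(2, -3, Pow(1, -1)) = Mul(2, -3, 1) = -6)
Function('I')(a, A) = 2 (Function('I')(a, A) = Add(6, -4) = 2)
Function('B')(f, v) = Mul(-5, f) (Function('B')(f, v) = Mul(Mul(-1, f), 5) = Mul(-5, f))
Mul(Mul(Function('I')(-2, -3), Function('B')(q, 4)), 7) = Mul(Mul(2, Mul(-5, -6)), 7) = Mul(Mul(2, 30), 7) = Mul(60, 7) = 420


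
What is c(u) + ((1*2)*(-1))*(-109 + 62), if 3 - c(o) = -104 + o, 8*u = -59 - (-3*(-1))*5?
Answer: 841/4 ≈ 210.25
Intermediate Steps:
u = -37/4 (u = (-59 - (-3*(-1))*5)/8 = (-59 - 3*5)/8 = (-59 - 1*15)/8 = (-59 - 15)/8 = (1/8)*(-74) = -37/4 ≈ -9.2500)
c(o) = 107 - o (c(o) = 3 - (-104 + o) = 3 + (104 - o) = 107 - o)
c(u) + ((1*2)*(-1))*(-109 + 62) = (107 - 1*(-37/4)) + ((1*2)*(-1))*(-109 + 62) = (107 + 37/4) + (2*(-1))*(-47) = 465/4 - 2*(-47) = 465/4 + 94 = 841/4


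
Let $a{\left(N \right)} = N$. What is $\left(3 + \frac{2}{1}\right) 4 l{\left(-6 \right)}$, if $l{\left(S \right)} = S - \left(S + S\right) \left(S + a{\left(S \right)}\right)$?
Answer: $-3000$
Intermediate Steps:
$l{\left(S \right)} = S - 4 S^{2}$ ($l{\left(S \right)} = S - \left(S + S\right) \left(S + S\right) = S - 2 S 2 S = S - 4 S^{2}$)
$\left(3 + \frac{2}{1}\right) 4 l{\left(-6 \right)} = \left(3 + \frac{2}{1}\right) 4 \left(- 6 \left(1 - -24\right)\right) = \left(3 + 2 \cdot 1\right) 4 \left(- 6 \left(1 + 24\right)\right) = \left(3 + 2\right) 4 \left(\left(-6\right) 25\right) = 5 \cdot 4 \left(-150\right) = 20 \left(-150\right) = -3000$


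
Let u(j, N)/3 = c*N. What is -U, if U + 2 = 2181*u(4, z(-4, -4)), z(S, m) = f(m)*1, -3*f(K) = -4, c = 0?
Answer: 2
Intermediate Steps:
f(K) = 4/3 (f(K) = -⅓*(-4) = 4/3)
z(S, m) = 4/3 (z(S, m) = (4/3)*1 = 4/3)
u(j, N) = 0 (u(j, N) = 3*(0*N) = 3*0 = 0)
U = -2 (U = -2 + 2181*0 = -2 + 0 = -2)
-U = -1*(-2) = 2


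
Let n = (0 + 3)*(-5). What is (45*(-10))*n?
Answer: 6750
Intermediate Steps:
n = -15 (n = 3*(-5) = -15)
(45*(-10))*n = (45*(-10))*(-15) = -450*(-15) = 6750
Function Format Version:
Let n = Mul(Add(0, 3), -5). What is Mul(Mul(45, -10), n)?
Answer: 6750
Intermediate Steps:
n = -15 (n = Mul(3, -5) = -15)
Mul(Mul(45, -10), n) = Mul(Mul(45, -10), -15) = Mul(-450, -15) = 6750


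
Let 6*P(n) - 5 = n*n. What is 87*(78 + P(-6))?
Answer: 14761/2 ≈ 7380.5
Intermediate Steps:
P(n) = 5/6 + n**2/6 (P(n) = 5/6 + (n*n)/6 = 5/6 + n**2/6)
87*(78 + P(-6)) = 87*(78 + (5/6 + (1/6)*(-6)**2)) = 87*(78 + (5/6 + (1/6)*36)) = 87*(78 + (5/6 + 6)) = 87*(78 + 41/6) = 87*(509/6) = 14761/2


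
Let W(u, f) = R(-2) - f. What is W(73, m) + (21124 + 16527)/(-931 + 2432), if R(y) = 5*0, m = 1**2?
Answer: 36150/1501 ≈ 24.084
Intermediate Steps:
m = 1
R(y) = 0
W(u, f) = -f (W(u, f) = 0 - f = -f)
W(73, m) + (21124 + 16527)/(-931 + 2432) = -1*1 + (21124 + 16527)/(-931 + 2432) = -1 + 37651/1501 = 36150/1501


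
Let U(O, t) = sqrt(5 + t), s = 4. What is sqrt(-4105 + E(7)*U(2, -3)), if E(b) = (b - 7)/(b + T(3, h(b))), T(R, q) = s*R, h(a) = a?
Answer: I*sqrt(4105) ≈ 64.07*I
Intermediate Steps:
T(R, q) = 4*R
E(b) = (-7 + b)/(12 + b) (E(b) = (b - 7)/(b + 4*3) = (-7 + b)/(b + 12) = (-7 + b)/(12 + b))
sqrt(-4105 + E(7)*U(2, -3)) = sqrt(-4105 + ((-7 + 7)/(12 + 7))*sqrt(5 - 3)) = sqrt(-4105 + (0/19)*sqrt(2)) = sqrt(-4105 + ((1/19)*0)*sqrt(2)) = sqrt(-4105 + 0*sqrt(2)) = sqrt(-4105 + 0) = sqrt(-4105) = I*sqrt(4105)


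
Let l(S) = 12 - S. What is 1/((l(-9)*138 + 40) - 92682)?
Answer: -1/89744 ≈ -1.1143e-5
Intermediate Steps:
1/((l(-9)*138 + 40) - 92682) = 1/(((12 - 1*(-9))*138 + 40) - 92682) = 1/(((12 + 9)*138 + 40) - 92682) = 1/((21*138 + 40) - 92682) = 1/((2898 + 40) - 92682) = 1/(2938 - 92682) = 1/(-89744) = -1/89744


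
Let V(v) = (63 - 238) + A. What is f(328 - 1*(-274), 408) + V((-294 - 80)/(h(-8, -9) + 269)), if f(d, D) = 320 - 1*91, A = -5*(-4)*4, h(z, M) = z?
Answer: 134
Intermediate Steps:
A = 80 (A = 20*4 = 80)
f(d, D) = 229 (f(d, D) = 320 - 91 = 229)
V(v) = -95 (V(v) = (63 - 238) + 80 = -175 + 80 = -95)
f(328 - 1*(-274), 408) + V((-294 - 80)/(h(-8, -9) + 269)) = 229 - 95 = 134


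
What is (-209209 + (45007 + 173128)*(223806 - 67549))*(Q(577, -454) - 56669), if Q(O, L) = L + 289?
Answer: -1937181859395324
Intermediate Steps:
Q(O, L) = 289 + L
(-209209 + (45007 + 173128)*(223806 - 67549))*(Q(577, -454) - 56669) = (-209209 + (45007 + 173128)*(223806 - 67549))*((289 - 454) - 56669) = (-209209 + 218135*156257)*(-165 - 56669) = (-209209 + 34085120695)*(-56834) = 34084911486*(-56834) = -1937181859395324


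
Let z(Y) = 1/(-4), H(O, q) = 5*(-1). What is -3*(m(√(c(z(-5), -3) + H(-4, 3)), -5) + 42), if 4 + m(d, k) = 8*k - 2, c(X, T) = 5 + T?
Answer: 12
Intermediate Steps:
H(O, q) = -5
z(Y) = -¼
m(d, k) = -6 + 8*k (m(d, k) = -4 + (8*k - 2) = -4 + (-2 + 8*k) = -6 + 8*k)
-3*(m(√(c(z(-5), -3) + H(-4, 3)), -5) + 42) = -3*((-6 + 8*(-5)) + 42) = -3*((-6 - 40) + 42) = -3*(-46 + 42) = -3*(-4) = 12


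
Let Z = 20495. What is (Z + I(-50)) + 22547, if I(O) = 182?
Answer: 43224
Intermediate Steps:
(Z + I(-50)) + 22547 = (20495 + 182) + 22547 = 20677 + 22547 = 43224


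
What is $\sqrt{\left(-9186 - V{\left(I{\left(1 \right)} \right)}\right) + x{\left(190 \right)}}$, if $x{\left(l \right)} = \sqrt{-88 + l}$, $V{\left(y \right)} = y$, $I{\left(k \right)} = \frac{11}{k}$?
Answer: $\sqrt{-9197 + \sqrt{102}} \approx 95.848 i$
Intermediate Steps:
$\sqrt{\left(-9186 - V{\left(I{\left(1 \right)} \right)}\right) + x{\left(190 \right)}} = \sqrt{\left(-9186 - \frac{11}{1}\right) + \sqrt{-88 + 190}} = \sqrt{\left(-9186 - 11 \cdot 1\right) + \sqrt{102}} = \sqrt{\left(-9186 - 11\right) + \sqrt{102}} = \sqrt{-9197 + \sqrt{102}}$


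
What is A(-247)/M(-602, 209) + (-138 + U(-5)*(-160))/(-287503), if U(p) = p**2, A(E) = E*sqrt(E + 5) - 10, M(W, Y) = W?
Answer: 2683053/86538403 + 2717*I*sqrt(2)/602 ≈ 0.031004 + 6.3828*I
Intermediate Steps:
A(E) = -10 + E*sqrt(5 + E) (A(E) = E*sqrt(5 + E) - 10 = -10 + E*sqrt(5 + E))
A(-247)/M(-602, 209) + (-138 + U(-5)*(-160))/(-287503) = (-10 - 247*sqrt(5 - 247))/(-602) + (-138 + (-5)**2*(-160))/(-287503) = (-10 - 2717*I*sqrt(2))*(-1/602) + (-138 + 25*(-160))*(-1/287503) = (-10 - 2717*I*sqrt(2))*(-1/602) + (-138 - 4000)*(-1/287503) = (-10 - 2717*I*sqrt(2))*(-1/602) - 4138*(-1/287503) = (5/301 + 2717*I*sqrt(2)/602) + 4138/287503 = 2683053/86538403 + 2717*I*sqrt(2)/602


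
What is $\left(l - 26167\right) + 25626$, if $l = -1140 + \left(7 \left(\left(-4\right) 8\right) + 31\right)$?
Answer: $-1874$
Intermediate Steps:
$l = -1333$ ($l = -1140 + \left(7 \left(-32\right) + 31\right) = -1140 + \left(-224 + 31\right) = -1140 - 193 = -1333$)
$\left(l - 26167\right) + 25626 = \left(-1333 - 26167\right) + 25626 = -27500 + 25626 = -1874$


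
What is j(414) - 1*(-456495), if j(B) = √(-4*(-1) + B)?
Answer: 456495 + √418 ≈ 4.5652e+5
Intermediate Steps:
j(B) = √(4 + B)
j(414) - 1*(-456495) = √(4 + 414) - 1*(-456495) = √418 + 456495 = 456495 + √418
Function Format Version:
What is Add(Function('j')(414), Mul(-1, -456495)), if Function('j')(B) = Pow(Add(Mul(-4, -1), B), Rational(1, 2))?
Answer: Add(456495, Pow(418, Rational(1, 2))) ≈ 4.5652e+5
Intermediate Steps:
Function('j')(B) = Pow(Add(4, B), Rational(1, 2))
Add(Function('j')(414), Mul(-1, -456495)) = Add(Pow(Add(4, 414), Rational(1, 2)), Mul(-1, -456495)) = Add(Pow(418, Rational(1, 2)), 456495) = Add(456495, Pow(418, Rational(1, 2)))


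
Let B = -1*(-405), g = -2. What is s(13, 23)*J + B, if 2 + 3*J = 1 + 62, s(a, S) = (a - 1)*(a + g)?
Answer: 3089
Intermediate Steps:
B = 405
s(a, S) = (-1 + a)*(-2 + a) (s(a, S) = (a - 1)*(a - 2) = (-1 + a)*(-2 + a))
J = 61/3 (J = -2/3 + (1 + 62)/3 = -2/3 + (1/3)*63 = -2/3 + 21 = 61/3 ≈ 20.333)
s(13, 23)*J + B = (2 + 13**2 - 3*13)*(61/3) + 405 = (2 + 169 - 39)*(61/3) + 405 = 132*(61/3) + 405 = 2684 + 405 = 3089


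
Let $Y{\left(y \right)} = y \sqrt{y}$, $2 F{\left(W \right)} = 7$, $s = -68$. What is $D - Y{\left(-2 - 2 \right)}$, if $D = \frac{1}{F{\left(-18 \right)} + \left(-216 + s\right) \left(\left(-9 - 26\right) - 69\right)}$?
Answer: $\frac{2}{59079} + 8 i \approx 3.3853 \cdot 10^{-5} + 8.0 i$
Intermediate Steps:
$F{\left(W \right)} = \frac{7}{2}$ ($F{\left(W \right)} = \frac{1}{2} \cdot 7 = \frac{7}{2}$)
$Y{\left(y \right)} = y^{\frac{3}{2}}$
$D = \frac{2}{59079}$ ($D = \frac{1}{\frac{7}{2} + \left(-216 - 68\right) \left(\left(-9 - 26\right) - 69\right)} = \frac{1}{\frac{7}{2} - 284 \left(\left(-9 - 26\right) - 69\right)} = \frac{1}{\frac{7}{2} - 284 \left(-35 - 69\right)} = \frac{1}{\frac{7}{2} - -29536} = \frac{1}{\frac{7}{2} + 29536} = \frac{1}{\frac{59079}{2}} = \frac{2}{59079} \approx 3.3853 \cdot 10^{-5}$)
$D - Y{\left(-2 - 2 \right)} = \frac{2}{59079} - \left(-2 - 2\right)^{\frac{3}{2}} = \frac{2}{59079} - \left(-4\right)^{\frac{3}{2}} = \frac{2}{59079} - - 8 i = \frac{2}{59079} + 8 i$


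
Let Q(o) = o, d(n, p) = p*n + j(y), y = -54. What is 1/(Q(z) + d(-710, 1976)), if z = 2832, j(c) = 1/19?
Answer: -19/26602431 ≈ -7.1422e-7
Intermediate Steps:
j(c) = 1/19
d(n, p) = 1/19 + n*p (d(n, p) = p*n + 1/19 = n*p + 1/19 = 1/19 + n*p)
1/(Q(z) + d(-710, 1976)) = 1/(2832 + (1/19 - 710*1976)) = 1/(2832 + (1/19 - 1402960)) = 1/(2832 - 26656239/19) = 1/(-26602431/19) = -19/26602431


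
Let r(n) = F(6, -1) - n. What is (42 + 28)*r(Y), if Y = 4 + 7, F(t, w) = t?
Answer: -350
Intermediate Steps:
Y = 11
r(n) = 6 - n
(42 + 28)*r(Y) = (42 + 28)*(6 - 1*11) = 70*(6 - 11) = 70*(-5) = -350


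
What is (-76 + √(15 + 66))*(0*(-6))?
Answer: 0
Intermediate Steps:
(-76 + √(15 + 66))*(0*(-6)) = (-76 + √81)*0 = (-76 + 9)*0 = -67*0 = 0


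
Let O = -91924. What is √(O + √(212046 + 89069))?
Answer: √(-91924 + √301115) ≈ 302.28*I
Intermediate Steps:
√(O + √(212046 + 89069)) = √(-91924 + √(212046 + 89069)) = √(-91924 + √301115)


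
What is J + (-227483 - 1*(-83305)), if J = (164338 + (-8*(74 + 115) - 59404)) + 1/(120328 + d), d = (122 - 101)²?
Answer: -4922061363/120769 ≈ -40756.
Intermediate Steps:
d = 441 (d = 21² = 441)
J = 12490171519/120769 (J = (164338 + (-8*(74 + 115) - 59404)) + 1/(120328 + 441) = (164338 + (-8*189 - 59404)) + 1/120769 = (164338 + (-1512 - 59404)) + 1/120769 = (164338 - 60916) + 1/120769 = 103422 + 1/120769 = 12490171519/120769 ≈ 1.0342e+5)
J + (-227483 - 1*(-83305)) = 12490171519/120769 + (-227483 - 1*(-83305)) = 12490171519/120769 + (-227483 + 83305) = 12490171519/120769 - 144178 = -4922061363/120769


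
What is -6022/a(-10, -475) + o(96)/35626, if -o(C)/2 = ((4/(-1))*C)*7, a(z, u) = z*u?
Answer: -47250943/42305875 ≈ -1.1169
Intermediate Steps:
a(z, u) = u*z
o(C) = 56*C (o(C) = -2*(4/(-1))*C*7 = -2*(4*(-1))*C*7 = -2*(-4*C)*7 = -(-56)*C = 56*C)
-6022/a(-10, -475) + o(96)/35626 = -6022/((-475*(-10))) + (56*96)/35626 = -6022/4750 + 5376*(1/35626) = -6022*1/4750 + 2688/17813 = -3011/2375 + 2688/17813 = -47250943/42305875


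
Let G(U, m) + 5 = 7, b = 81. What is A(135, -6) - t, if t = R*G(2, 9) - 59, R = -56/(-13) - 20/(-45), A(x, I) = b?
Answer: 15268/117 ≈ 130.50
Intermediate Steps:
G(U, m) = 2 (G(U, m) = -5 + 7 = 2)
A(x, I) = 81
R = 556/117 (R = -56*(-1/13) - 20*(-1/45) = 56/13 + 4/9 = 556/117 ≈ 4.7521)
t = -5791/117 (t = (556/117)*2 - 59 = 1112/117 - 59 = -5791/117 ≈ -49.496)
A(135, -6) - t = 81 - 1*(-5791/117) = 81 + 5791/117 = 15268/117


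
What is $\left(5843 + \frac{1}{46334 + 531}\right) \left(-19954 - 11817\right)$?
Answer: $- \frac{8699922699116}{46865} \approx -1.8564 \cdot 10^{8}$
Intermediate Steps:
$\left(5843 + \frac{1}{46334 + 531}\right) \left(-19954 - 11817\right) = \left(5843 + \frac{1}{46865}\right) \left(-31771\right) = \frac{273832196}{46865} \left(-31771\right) = - \frac{8699922699116}{46865}$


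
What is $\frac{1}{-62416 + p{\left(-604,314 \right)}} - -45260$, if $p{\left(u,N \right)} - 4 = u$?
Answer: $\frac{2852104159}{63016} \approx 45260.0$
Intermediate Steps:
$p{\left(u,N \right)} = 4 + u$
$\frac{1}{-62416 + p{\left(-604,314 \right)}} - -45260 = \frac{1}{-62416 + \left(4 - 604\right)} - -45260 = \frac{1}{-62416 - 600} + 45260 = \frac{1}{-63016} + 45260 = - \frac{1}{63016} + 45260 = \frac{2852104159}{63016}$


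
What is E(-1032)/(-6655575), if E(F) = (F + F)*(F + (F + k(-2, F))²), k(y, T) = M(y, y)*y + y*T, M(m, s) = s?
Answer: 737717632/2218525 ≈ 332.53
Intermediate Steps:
k(y, T) = y² + T*y (k(y, T) = y*y + y*T = y² + T*y)
E(F) = 2*F*(F + (4 - F)²) (E(F) = (F + F)*(F + (F - 2*(F - 2))²) = (2*F)*(F + (F - 2*(-2 + F))²) = (2*F)*(F + (F + (4 - 2*F))²) = (2*F)*(F + (4 - F)²) = 2*F*(F + (4 - F)²))
E(-1032)/(-6655575) = (2*(-1032)*(-1032 + (4 - 1*(-1032))²))/(-6655575) = (2*(-1032)*(-1032 + (4 + 1032)²))*(-1/6655575) = (2*(-1032)*(-1032 + 1036²))*(-1/6655575) = (2*(-1032)*(-1032 + 1073296))*(-1/6655575) = (2*(-1032)*1072264)*(-1/6655575) = -2213152896*(-1/6655575) = 737717632/2218525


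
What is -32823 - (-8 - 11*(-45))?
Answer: -33310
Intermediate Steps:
-32823 - (-8 - 11*(-45)) = -32823 - (-8 + 495) = -32823 - 1*487 = -32823 - 487 = -33310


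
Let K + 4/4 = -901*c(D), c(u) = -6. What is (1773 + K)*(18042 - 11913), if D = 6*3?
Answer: 43993962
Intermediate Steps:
D = 18
K = 5405 (K = -1 - 901*(-6) = -1 + 5406 = 5405)
(1773 + K)*(18042 - 11913) = (1773 + 5405)*(18042 - 11913) = 7178*6129 = 43993962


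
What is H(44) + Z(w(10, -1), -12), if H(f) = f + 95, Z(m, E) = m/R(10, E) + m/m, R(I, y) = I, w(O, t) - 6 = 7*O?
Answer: 738/5 ≈ 147.60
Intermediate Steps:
w(O, t) = 6 + 7*O
Z(m, E) = 1 + m/10 (Z(m, E) = m/10 + m/m = m*(1/10) + 1 = m/10 + 1 = 1 + m/10)
H(f) = 95 + f
H(44) + Z(w(10, -1), -12) = (95 + 44) + (1 + (6 + 7*10)/10) = 139 + (1 + (6 + 70)/10) = 139 + (1 + (1/10)*76) = 139 + (1 + 38/5) = 139 + 43/5 = 738/5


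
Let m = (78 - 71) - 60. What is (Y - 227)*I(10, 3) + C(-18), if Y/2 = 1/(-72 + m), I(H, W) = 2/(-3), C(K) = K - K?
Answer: 18918/125 ≈ 151.34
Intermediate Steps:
C(K) = 0
I(H, W) = -2/3 (I(H, W) = 2*(-1/3) = -2/3)
m = -53 (m = 7 - 60 = -53)
Y = -2/125 (Y = 2/(-72 - 53) = 2/(-125) = 2*(-1/125) = -2/125 ≈ -0.016000)
(Y - 227)*I(10, 3) + C(-18) = (-2/125 - 227)*(-2/3) + 0 = -28377/125*(-2/3) + 0 = 18918/125 + 0 = 18918/125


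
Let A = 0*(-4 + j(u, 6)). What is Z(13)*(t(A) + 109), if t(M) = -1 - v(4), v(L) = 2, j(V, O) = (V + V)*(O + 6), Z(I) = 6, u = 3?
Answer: 636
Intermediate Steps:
j(V, O) = 2*V*(6 + O) (j(V, O) = (2*V)*(6 + O) = 2*V*(6 + O))
A = 0 (A = 0*(-4 + 2*3*(6 + 6)) = 0*(-4 + 2*3*12) = 0*(-4 + 72) = 0*68 = 0)
t(M) = -3 (t(M) = -1 - 1*2 = -1 - 2 = -3)
Z(13)*(t(A) + 109) = 6*(-3 + 109) = 6*106 = 636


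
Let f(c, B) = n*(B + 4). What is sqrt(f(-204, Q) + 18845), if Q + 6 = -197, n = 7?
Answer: 2*sqrt(4363) ≈ 132.11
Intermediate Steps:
Q = -203 (Q = -6 - 197 = -203)
f(c, B) = 28 + 7*B (f(c, B) = 7*(B + 4) = 7*(4 + B) = 28 + 7*B)
sqrt(f(-204, Q) + 18845) = sqrt((28 + 7*(-203)) + 18845) = sqrt((28 - 1421) + 18845) = sqrt(-1393 + 18845) = sqrt(17452) = 2*sqrt(4363)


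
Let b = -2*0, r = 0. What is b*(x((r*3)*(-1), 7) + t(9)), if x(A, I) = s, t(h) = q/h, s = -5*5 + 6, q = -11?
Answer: 0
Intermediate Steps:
s = -19 (s = -25 + 6 = -19)
b = 0
t(h) = -11/h
x(A, I) = -19
b*(x((r*3)*(-1), 7) + t(9)) = 0*(-19 - 11/9) = 0*(-182/9) = 0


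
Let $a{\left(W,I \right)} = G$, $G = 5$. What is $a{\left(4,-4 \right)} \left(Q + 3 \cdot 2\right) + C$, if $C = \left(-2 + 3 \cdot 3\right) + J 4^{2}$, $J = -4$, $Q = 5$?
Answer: $-2$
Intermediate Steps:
$a{\left(W,I \right)} = 5$
$C = -57$ ($C = \left(-2 + 3 \cdot 3\right) - 4 \cdot 4^{2} = \left(-2 + 9\right) - 64 = 7 - 64 = -57$)
$a{\left(4,-4 \right)} \left(Q + 3 \cdot 2\right) + C = 5 \left(5 + 3 \cdot 2\right) - 57 = 5 \left(5 + 6\right) - 57 = 5 \cdot 11 - 57 = 55 - 57 = -2$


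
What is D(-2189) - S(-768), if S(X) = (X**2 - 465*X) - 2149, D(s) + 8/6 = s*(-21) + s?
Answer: -2703049/3 ≈ -9.0102e+5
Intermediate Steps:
D(s) = -4/3 - 20*s (D(s) = -4/3 + (s*(-21) + s) = -4/3 + (-21*s + s) = -4/3 - 20*s)
S(X) = -2149 + X**2 - 465*X
D(-2189) - S(-768) = (-4/3 - 20*(-2189)) - (-2149 + (-768)**2 - 465*(-768)) = (-4/3 + 43780) - (-2149 + 589824 + 357120) = 131336/3 - 1*944795 = 131336/3 - 944795 = -2703049/3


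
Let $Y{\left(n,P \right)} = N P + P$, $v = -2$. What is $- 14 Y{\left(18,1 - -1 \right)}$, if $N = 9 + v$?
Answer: $-224$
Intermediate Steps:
$N = 7$ ($N = 9 - 2 = 7$)
$Y{\left(n,P \right)} = 8 P$ ($Y{\left(n,P \right)} = 7 P + P = 8 P$)
$- 14 Y{\left(18,1 - -1 \right)} = - 14 \cdot 8 \left(1 - -1\right) = - 14 \cdot 8 \left(1 + 1\right) = - 14 \cdot 8 \cdot 2 = \left(-14\right) 16 = -224$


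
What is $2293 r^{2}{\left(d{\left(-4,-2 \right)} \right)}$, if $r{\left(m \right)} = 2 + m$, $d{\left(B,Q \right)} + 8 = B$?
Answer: $229300$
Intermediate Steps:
$d{\left(B,Q \right)} = -8 + B$
$2293 r^{2}{\left(d{\left(-4,-2 \right)} \right)} = 2293 \left(2 - 12\right)^{2} = 2293 \left(-10\right)^{2} = 2293 \cdot 100 = 229300$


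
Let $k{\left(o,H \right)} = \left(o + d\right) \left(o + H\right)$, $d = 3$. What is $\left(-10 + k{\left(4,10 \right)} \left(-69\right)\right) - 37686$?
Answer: $-44458$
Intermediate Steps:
$k{\left(o,H \right)} = \left(3 + o\right) \left(H + o\right)$ ($k{\left(o,H \right)} = \left(o + 3\right) \left(o + H\right) = \left(3 + o\right) \left(H + o\right)$)
$\left(-10 + k{\left(4,10 \right)} \left(-69\right)\right) - 37686 = \left(-10 + \left(4^{2} + 3 \cdot 10 + 3 \cdot 4 + 10 \cdot 4\right) \left(-69\right)\right) - 37686 = \left(-10 + \left(16 + 30 + 12 + 40\right) \left(-69\right)\right) - 37686 = \left(-10 + 98 \left(-69\right)\right) - 37686 = \left(-10 - 6762\right) - 37686 = -6772 - 37686 = -44458$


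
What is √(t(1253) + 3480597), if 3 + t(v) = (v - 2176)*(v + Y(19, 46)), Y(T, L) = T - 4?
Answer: 13*√13670 ≈ 1519.9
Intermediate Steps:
Y(T, L) = -4 + T
t(v) = -3 + (-2176 + v)*(15 + v) (t(v) = -3 + (v - 2176)*(v + (-4 + 19)) = -3 + (-2176 + v)*(v + 15) = -3 + (-2176 + v)*(15 + v))
√(t(1253) + 3480597) = √((-32643 + 1253² - 2161*1253) + 3480597) = √((-32643 + 1570009 - 2707733) + 3480597) = √(-1170367 + 3480597) = √2310230 = 13*√13670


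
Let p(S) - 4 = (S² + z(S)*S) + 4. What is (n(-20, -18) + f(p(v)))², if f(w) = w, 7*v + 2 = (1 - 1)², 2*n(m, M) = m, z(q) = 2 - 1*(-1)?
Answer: 18496/2401 ≈ 7.7035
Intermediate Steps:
z(q) = 3 (z(q) = 2 + 1 = 3)
n(m, M) = m/2
v = -2/7 (v = -2/7 + (1 - 1)²/7 = -2/7 + (⅐)*0² = -2/7 + (⅐)*0 = -2/7 + 0 = -2/7 ≈ -0.28571)
p(S) = 8 + S² + 3*S (p(S) = 4 + ((S² + 3*S) + 4) = 4 + (4 + S² + 3*S) = 8 + S² + 3*S)
(n(-20, -18) + f(p(v)))² = ((½)*(-20) + (8 + (-2/7)² + 3*(-2/7)))² = (-10 + (8 + 4/49 - 6/7))² = (-10 + 354/49)² = (-136/49)² = 18496/2401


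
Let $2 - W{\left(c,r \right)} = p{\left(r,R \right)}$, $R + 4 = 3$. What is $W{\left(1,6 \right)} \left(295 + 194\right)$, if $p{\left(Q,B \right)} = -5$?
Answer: $3423$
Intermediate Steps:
$R = -1$ ($R = -4 + 3 = -1$)
$W{\left(c,r \right)} = 7$ ($W{\left(c,r \right)} = 2 - -5 = 2 + 5 = 7$)
$W{\left(1,6 \right)} \left(295 + 194\right) = 7 \left(295 + 194\right) = 7 \cdot 489 = 3423$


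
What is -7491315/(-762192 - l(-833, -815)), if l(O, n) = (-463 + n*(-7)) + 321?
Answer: 1498263/153551 ≈ 9.7574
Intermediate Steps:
l(O, n) = -142 - 7*n (l(O, n) = (-463 - 7*n) + 321 = -142 - 7*n)
-7491315/(-762192 - l(-833, -815)) = -7491315/(-762192 - (-142 - 7*(-815))) = -7491315/(-762192 - (-142 + 5705)) = -7491315/(-762192 - 1*5563) = -7491315/(-762192 - 5563) = -7491315/(-767755) = -7491315*(-1/767755) = 1498263/153551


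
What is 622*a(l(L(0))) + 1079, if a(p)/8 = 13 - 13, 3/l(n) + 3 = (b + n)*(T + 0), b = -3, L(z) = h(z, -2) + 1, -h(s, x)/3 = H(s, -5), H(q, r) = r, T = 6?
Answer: 1079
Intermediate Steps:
h(s, x) = 15 (h(s, x) = -3*(-5) = 15)
L(z) = 16 (L(z) = 15 + 1 = 16)
l(n) = 3/(-21 + 6*n) (l(n) = 3/(-3 + (-3 + n)*(6 + 0)) = 3/(-3 + (-3 + n)*6) = 3/(-3 + (-18 + 6*n)) = 3/(-21 + 6*n))
a(p) = 0 (a(p) = 8*(13 - 13) = 8*0 = 0)
622*a(l(L(0))) + 1079 = 622*0 + 1079 = 0 + 1079 = 1079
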